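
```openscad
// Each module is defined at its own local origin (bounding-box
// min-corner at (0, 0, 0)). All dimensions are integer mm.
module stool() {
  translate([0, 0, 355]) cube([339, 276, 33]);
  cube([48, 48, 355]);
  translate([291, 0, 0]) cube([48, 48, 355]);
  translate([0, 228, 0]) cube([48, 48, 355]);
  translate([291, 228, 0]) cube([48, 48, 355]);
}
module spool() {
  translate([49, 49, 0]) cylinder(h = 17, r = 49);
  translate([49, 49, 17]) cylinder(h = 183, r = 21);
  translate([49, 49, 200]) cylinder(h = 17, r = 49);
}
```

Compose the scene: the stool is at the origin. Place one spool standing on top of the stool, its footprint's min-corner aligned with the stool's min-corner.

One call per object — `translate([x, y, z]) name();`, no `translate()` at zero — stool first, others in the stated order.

stool();
translate([0, 0, 388]) spool();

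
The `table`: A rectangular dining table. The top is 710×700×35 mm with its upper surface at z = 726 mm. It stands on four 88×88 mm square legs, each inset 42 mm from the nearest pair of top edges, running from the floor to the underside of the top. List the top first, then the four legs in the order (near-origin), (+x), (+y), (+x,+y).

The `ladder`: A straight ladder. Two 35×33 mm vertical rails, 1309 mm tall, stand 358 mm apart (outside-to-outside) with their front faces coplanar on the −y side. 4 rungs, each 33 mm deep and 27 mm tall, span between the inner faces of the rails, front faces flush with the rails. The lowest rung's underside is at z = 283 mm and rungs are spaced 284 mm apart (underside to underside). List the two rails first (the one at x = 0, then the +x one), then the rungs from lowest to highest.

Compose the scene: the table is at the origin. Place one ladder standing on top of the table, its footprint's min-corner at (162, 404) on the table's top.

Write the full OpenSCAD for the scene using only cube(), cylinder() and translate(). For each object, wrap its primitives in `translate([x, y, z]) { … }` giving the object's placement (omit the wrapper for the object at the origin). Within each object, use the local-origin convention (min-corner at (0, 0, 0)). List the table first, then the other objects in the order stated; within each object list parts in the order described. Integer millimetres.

translate([0, 0, 691]) cube([710, 700, 35]);
translate([42, 42, 0]) cube([88, 88, 691]);
translate([580, 42, 0]) cube([88, 88, 691]);
translate([42, 570, 0]) cube([88, 88, 691]);
translate([580, 570, 0]) cube([88, 88, 691]);
translate([162, 404, 726]) {
  cube([35, 33, 1309]);
  translate([323, 0, 0]) cube([35, 33, 1309]);
  translate([35, 0, 283]) cube([288, 33, 27]);
  translate([35, 0, 567]) cube([288, 33, 27]);
  translate([35, 0, 851]) cube([288, 33, 27]);
  translate([35, 0, 1135]) cube([288, 33, 27]);
}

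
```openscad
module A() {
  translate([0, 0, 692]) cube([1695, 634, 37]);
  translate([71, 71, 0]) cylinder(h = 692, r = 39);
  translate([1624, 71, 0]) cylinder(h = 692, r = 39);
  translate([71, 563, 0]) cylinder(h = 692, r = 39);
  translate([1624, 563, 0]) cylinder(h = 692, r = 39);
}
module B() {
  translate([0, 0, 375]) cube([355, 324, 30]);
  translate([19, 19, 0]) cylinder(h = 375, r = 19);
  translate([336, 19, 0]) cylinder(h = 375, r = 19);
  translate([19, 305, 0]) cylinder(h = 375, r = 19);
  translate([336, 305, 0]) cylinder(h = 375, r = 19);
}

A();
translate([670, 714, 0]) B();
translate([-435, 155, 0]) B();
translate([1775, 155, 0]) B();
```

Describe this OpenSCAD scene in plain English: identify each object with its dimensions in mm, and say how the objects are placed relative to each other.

A is a table: top 1695 mm (x) × 634 mm (y), 37 mm thick, upper face at z = 729 mm, on four round legs of 78 mm diameter, each leg's bounding box inset 32 mm from the nearest pair of top edges, running from z = 0 to the bottom of the top.

B is a four-legged stool. The seat is 355×324 mm, 30 mm thick, top at z = 405 mm. It stands on four round legs, each 38 mm in diameter, from z = 0 to the seat underside, each leg's axis is inset half a diameter from the nearest pair of seat edges (so the leg's bounding box is flush with the corner).

Three stools sit around the table at the +y, −x, +x sides.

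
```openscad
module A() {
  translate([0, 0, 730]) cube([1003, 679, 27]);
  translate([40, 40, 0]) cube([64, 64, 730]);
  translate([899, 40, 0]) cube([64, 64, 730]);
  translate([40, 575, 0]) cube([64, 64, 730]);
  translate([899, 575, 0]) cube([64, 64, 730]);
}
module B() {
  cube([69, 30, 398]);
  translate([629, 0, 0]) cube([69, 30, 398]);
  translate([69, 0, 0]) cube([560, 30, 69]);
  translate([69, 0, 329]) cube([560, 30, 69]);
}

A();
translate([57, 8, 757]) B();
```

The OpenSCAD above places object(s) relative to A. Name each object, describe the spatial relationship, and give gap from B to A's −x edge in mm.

A is a table. B is a picture frame. The picture frame is on top of the table. The gap from the picture frame to the table's −x edge is 57 mm.

The picture frame's min-x is at 57; the table's min-x is 0; gap = 57 mm.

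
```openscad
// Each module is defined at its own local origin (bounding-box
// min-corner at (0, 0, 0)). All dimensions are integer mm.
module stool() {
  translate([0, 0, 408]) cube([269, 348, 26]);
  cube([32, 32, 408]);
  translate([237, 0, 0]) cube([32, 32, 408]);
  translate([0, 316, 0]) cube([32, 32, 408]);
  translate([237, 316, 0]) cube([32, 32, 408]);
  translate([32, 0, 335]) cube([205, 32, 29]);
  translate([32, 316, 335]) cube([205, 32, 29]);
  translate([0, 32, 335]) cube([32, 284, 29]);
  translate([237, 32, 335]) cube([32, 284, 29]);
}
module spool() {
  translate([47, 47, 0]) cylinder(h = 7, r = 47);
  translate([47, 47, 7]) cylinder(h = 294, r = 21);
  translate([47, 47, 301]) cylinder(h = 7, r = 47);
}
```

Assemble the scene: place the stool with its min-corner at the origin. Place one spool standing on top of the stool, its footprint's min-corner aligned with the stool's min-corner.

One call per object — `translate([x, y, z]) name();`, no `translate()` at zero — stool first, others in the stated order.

stool();
translate([0, 0, 434]) spool();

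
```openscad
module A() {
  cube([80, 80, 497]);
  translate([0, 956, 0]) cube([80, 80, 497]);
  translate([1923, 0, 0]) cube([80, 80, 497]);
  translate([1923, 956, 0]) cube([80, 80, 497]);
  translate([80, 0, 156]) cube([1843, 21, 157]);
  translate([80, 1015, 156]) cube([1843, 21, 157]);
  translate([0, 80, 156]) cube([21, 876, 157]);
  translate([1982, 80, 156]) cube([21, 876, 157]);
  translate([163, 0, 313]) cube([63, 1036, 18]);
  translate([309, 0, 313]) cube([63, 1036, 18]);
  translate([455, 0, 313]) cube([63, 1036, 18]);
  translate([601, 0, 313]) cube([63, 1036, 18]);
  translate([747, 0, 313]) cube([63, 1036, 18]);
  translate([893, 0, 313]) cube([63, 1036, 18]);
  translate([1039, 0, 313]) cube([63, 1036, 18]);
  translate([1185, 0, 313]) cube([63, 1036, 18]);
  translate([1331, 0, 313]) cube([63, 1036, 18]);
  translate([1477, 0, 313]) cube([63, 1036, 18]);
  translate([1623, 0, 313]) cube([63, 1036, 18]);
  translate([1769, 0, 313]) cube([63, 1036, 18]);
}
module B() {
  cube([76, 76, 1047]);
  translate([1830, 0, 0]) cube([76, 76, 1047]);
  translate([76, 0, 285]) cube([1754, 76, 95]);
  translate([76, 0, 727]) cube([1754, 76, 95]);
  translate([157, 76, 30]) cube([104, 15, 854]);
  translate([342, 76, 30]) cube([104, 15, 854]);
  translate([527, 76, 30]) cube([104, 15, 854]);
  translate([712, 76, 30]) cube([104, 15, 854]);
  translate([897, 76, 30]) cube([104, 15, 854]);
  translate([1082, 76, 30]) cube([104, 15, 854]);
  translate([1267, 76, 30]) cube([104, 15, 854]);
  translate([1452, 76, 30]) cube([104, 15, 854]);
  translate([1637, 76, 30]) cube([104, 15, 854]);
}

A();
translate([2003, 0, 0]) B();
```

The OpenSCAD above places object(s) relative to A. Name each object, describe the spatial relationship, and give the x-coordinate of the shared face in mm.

A is a bed frame. B is a fence section. The fence section is against the bed frame's +x side, with their −y faces flush. The x-coordinate of the shared face is 2003 mm.

The bed frame's +x face and the fence section's −x face are both at x = 2003 mm.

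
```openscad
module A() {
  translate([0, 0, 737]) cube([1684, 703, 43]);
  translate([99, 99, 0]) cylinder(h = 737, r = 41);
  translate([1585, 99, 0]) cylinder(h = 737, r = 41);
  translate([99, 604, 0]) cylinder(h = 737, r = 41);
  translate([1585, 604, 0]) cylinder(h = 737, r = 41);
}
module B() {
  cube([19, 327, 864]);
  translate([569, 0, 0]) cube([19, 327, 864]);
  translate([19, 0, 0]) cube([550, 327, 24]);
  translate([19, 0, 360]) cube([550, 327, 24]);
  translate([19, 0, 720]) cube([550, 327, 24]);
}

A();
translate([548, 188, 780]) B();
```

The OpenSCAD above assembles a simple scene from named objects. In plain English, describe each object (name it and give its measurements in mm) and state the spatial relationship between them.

A is a table: top 1684 mm (x) × 703 mm (y), 43 mm thick, upper face at z = 780 mm, on four round legs of 82 mm diameter, each leg's bounding box inset 58 mm from the nearest pair of top edges, running from z = 0 to the bottom of the top.

B is an open bookshelf. Two side panels, each 19 mm thick, 327 mm deep and 864 mm tall, stand 588 mm apart (outside-to-outside). Between them sit 3 shelves, each 24 mm thick and 327 mm deep, spanning the full gap between the sides. The bottom shelf rests on the floor (its underside at z = 0) and the clear gap between one shelf's top and the next shelf's underside is 336 mm.

The bookshelf is on top of the table, centred.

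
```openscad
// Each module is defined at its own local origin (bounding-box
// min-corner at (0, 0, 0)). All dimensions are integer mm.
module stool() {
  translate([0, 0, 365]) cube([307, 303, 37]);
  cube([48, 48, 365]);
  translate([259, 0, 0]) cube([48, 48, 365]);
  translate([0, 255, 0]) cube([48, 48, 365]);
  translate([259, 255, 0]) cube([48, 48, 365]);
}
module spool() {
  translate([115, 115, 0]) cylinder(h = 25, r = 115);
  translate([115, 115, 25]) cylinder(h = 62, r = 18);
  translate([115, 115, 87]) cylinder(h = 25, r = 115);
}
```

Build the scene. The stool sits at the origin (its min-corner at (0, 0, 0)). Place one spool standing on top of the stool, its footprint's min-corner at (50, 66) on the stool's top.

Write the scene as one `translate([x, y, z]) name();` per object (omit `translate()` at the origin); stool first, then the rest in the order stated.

stool();
translate([50, 66, 402]) spool();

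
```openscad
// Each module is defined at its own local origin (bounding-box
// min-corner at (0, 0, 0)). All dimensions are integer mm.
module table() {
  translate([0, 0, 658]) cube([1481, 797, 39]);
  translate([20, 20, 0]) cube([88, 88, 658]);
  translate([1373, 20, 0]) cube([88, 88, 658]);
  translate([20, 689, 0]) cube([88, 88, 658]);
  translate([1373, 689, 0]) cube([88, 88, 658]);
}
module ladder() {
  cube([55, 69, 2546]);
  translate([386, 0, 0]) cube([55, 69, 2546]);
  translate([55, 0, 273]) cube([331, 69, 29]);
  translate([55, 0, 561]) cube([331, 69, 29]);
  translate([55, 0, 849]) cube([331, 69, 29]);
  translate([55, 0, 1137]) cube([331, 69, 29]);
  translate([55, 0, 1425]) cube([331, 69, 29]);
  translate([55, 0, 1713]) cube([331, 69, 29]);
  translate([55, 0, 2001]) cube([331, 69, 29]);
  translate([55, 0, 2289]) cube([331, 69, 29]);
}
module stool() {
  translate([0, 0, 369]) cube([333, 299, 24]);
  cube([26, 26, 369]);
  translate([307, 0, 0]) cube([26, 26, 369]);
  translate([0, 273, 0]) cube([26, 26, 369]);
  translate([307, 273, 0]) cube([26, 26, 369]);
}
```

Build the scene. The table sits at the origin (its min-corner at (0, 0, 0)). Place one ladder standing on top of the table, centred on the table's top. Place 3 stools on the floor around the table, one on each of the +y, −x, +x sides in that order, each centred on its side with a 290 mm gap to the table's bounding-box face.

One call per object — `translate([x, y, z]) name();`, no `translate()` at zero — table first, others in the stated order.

table();
translate([520, 364, 697]) ladder();
translate([574, 1087, 0]) stool();
translate([-623, 249, 0]) stool();
translate([1771, 249, 0]) stool();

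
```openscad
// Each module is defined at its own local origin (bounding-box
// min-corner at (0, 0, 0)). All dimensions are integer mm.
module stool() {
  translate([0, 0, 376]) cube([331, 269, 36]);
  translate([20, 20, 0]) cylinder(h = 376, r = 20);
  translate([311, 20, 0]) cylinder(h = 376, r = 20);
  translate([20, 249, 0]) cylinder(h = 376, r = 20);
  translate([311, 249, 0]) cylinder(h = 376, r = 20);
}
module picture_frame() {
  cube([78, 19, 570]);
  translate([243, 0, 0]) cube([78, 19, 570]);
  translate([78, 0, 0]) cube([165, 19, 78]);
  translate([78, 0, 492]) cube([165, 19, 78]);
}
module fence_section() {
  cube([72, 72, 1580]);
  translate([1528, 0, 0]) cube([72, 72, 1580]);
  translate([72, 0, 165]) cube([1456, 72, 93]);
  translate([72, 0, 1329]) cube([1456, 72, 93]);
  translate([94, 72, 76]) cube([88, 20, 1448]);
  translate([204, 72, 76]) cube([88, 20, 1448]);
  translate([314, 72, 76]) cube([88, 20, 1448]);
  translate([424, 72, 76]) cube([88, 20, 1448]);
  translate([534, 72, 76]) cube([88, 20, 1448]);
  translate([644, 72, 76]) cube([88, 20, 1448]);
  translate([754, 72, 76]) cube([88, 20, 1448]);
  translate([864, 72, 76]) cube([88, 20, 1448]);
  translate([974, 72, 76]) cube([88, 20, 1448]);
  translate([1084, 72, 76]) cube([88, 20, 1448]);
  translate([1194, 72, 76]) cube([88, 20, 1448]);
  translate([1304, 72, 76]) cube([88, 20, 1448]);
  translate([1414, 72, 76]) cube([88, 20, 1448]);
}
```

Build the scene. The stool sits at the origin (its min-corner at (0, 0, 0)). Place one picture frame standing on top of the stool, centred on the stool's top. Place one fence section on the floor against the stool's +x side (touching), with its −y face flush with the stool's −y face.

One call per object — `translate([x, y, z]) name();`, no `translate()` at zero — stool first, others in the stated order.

stool();
translate([5, 125, 412]) picture_frame();
translate([331, 0, 0]) fence_section();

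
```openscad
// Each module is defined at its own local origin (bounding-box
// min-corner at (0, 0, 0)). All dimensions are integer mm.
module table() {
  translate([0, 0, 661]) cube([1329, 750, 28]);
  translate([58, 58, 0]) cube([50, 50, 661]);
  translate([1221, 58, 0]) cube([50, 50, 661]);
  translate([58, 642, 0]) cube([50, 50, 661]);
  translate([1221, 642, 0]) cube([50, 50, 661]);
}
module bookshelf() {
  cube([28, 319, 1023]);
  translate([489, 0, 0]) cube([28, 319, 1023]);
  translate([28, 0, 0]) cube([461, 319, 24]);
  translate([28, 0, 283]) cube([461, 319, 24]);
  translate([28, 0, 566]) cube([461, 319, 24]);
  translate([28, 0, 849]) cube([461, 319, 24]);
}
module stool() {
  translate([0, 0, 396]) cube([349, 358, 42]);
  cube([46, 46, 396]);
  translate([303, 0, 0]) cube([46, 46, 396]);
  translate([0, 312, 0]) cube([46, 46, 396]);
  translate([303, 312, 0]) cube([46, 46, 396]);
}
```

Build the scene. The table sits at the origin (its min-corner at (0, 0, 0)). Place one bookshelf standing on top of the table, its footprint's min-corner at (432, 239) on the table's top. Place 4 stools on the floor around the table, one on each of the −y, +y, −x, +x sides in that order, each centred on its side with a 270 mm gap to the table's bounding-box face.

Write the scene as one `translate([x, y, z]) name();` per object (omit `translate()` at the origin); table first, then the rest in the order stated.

table();
translate([432, 239, 689]) bookshelf();
translate([490, -628, 0]) stool();
translate([490, 1020, 0]) stool();
translate([-619, 196, 0]) stool();
translate([1599, 196, 0]) stool();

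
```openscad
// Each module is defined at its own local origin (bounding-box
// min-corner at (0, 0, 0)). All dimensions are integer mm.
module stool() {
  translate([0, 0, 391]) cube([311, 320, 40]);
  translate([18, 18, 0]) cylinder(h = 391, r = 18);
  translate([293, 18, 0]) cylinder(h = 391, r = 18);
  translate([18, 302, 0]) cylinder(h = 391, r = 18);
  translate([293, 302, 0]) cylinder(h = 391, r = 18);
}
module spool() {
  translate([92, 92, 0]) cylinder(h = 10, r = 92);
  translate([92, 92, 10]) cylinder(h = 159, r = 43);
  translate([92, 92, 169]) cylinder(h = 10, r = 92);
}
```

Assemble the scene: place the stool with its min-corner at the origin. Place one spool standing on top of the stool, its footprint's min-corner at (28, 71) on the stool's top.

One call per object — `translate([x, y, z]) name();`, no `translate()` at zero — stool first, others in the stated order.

stool();
translate([28, 71, 431]) spool();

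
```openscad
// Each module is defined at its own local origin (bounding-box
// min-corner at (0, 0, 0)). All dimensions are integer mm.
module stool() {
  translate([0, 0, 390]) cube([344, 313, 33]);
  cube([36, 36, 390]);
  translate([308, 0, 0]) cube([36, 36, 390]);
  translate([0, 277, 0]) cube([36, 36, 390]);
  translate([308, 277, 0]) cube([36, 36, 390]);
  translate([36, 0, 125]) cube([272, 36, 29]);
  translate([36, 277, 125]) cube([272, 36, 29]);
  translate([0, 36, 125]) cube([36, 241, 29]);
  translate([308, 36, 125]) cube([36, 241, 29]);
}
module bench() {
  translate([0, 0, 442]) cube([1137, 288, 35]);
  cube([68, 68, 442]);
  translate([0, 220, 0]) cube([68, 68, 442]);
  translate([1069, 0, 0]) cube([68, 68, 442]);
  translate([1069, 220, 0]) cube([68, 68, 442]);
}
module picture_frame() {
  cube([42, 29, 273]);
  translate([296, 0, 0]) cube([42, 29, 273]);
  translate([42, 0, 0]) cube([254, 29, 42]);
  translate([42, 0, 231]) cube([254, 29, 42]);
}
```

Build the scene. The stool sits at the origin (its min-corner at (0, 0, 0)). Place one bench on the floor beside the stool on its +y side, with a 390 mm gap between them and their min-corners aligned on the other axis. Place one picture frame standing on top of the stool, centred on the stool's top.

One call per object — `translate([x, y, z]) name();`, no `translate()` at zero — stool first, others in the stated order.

stool();
translate([0, 703, 0]) bench();
translate([3, 142, 423]) picture_frame();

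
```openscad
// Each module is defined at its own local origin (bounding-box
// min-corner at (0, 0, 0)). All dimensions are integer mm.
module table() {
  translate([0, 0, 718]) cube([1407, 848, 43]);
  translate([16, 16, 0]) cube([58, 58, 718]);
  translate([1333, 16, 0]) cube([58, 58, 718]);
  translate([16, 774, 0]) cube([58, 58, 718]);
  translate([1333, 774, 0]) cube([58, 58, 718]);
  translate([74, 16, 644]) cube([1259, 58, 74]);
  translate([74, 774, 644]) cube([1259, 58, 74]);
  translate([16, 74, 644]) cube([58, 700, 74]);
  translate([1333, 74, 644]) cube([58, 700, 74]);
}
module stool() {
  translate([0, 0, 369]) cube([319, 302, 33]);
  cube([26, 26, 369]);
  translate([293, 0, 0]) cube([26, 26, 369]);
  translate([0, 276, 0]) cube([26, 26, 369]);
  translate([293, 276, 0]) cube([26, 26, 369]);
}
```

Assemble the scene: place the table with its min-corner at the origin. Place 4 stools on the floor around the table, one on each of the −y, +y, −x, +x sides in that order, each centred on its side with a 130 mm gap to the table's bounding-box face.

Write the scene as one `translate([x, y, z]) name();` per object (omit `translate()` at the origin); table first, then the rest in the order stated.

table();
translate([544, -432, 0]) stool();
translate([544, 978, 0]) stool();
translate([-449, 273, 0]) stool();
translate([1537, 273, 0]) stool();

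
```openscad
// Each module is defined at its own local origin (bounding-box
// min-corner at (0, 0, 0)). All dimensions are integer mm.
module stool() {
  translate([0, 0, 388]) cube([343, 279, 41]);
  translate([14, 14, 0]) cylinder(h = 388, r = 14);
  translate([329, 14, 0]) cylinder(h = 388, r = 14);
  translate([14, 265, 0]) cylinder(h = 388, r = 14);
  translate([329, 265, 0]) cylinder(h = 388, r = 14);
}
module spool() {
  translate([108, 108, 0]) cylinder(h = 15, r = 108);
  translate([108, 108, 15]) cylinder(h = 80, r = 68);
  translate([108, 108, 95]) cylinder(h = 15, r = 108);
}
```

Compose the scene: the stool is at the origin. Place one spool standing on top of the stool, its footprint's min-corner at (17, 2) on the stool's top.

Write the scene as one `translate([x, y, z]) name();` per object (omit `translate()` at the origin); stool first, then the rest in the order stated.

stool();
translate([17, 2, 429]) spool();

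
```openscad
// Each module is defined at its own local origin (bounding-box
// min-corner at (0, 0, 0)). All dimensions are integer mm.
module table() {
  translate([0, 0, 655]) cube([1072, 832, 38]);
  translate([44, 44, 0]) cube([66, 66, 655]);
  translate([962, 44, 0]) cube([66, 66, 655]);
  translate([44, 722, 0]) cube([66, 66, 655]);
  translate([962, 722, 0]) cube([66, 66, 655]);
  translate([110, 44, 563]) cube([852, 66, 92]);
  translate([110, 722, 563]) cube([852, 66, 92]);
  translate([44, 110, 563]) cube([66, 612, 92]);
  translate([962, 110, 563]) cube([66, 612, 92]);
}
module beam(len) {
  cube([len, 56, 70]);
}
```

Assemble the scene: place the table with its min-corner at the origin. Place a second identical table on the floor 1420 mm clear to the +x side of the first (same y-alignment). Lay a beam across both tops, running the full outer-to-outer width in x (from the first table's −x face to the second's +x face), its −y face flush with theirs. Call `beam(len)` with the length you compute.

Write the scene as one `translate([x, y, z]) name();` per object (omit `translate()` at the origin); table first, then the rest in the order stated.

table();
translate([2492, 0, 0]) table();
translate([0, 0, 693]) beam(3564);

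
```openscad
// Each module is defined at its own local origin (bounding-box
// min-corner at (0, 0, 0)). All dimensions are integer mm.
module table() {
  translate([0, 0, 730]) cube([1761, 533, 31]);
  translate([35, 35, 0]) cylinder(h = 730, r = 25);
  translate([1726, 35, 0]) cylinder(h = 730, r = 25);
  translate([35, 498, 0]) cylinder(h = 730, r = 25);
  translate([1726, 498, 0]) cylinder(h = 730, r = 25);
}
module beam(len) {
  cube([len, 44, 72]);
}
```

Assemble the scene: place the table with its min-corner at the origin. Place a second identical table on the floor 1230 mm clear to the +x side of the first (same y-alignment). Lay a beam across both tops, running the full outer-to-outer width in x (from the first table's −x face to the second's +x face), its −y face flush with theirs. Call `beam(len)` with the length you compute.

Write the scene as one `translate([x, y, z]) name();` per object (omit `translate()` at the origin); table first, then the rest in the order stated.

table();
translate([2991, 0, 0]) table();
translate([0, 0, 761]) beam(4752);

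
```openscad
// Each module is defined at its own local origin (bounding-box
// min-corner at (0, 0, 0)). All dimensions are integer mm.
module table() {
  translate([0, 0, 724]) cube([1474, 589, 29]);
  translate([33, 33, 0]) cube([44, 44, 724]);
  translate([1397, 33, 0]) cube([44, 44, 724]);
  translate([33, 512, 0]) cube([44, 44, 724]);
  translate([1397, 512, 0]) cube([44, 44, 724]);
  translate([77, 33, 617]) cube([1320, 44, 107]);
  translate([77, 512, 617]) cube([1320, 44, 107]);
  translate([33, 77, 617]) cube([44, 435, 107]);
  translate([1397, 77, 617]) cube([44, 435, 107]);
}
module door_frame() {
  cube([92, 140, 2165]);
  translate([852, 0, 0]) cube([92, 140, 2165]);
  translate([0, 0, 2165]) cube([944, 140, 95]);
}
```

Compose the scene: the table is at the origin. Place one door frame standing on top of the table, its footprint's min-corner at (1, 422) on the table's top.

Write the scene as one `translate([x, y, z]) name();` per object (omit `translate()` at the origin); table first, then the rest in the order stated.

table();
translate([1, 422, 753]) door_frame();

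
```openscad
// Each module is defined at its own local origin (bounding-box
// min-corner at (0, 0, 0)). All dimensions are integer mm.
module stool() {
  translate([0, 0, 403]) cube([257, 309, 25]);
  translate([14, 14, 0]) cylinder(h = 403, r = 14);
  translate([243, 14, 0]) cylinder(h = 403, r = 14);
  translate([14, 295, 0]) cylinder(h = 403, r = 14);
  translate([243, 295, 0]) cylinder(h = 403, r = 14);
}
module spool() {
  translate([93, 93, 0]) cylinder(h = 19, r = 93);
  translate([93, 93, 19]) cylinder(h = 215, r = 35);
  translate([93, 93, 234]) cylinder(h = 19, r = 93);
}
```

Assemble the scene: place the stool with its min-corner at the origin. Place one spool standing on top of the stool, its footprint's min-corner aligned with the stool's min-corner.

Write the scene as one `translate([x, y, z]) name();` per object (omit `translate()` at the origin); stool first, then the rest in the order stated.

stool();
translate([0, 0, 428]) spool();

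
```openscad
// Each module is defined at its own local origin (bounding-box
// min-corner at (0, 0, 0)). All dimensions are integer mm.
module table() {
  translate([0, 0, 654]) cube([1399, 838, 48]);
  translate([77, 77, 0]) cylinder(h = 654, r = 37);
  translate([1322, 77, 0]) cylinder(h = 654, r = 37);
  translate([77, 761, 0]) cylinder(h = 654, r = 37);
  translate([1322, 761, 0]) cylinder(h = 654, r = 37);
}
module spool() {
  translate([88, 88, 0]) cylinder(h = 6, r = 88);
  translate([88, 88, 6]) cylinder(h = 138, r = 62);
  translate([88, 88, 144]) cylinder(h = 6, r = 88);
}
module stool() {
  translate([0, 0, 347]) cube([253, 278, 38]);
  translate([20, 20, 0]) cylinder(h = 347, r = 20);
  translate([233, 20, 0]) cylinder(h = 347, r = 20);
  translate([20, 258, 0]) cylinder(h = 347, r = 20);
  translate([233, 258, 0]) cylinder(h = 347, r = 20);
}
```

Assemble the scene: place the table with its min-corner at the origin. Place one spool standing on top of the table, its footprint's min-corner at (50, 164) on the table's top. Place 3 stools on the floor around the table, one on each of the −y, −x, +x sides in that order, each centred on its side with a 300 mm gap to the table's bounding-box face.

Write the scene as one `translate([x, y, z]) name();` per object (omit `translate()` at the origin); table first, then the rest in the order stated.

table();
translate([50, 164, 702]) spool();
translate([573, -578, 0]) stool();
translate([-553, 280, 0]) stool();
translate([1699, 280, 0]) stool();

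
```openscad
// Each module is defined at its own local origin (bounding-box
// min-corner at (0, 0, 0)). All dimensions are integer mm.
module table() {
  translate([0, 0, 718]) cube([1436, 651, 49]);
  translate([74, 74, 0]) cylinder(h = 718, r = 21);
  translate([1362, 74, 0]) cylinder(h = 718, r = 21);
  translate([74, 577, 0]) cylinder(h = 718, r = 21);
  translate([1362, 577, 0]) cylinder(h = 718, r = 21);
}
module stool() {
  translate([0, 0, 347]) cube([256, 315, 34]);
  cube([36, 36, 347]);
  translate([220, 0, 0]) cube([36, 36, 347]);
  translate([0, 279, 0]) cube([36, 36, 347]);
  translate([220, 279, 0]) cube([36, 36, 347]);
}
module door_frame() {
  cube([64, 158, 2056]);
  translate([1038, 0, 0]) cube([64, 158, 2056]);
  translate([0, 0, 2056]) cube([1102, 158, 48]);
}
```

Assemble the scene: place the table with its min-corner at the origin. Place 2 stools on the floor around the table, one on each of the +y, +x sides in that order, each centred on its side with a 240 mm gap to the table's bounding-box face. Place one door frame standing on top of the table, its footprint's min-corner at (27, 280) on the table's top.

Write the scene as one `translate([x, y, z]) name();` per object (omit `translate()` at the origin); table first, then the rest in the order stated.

table();
translate([590, 891, 0]) stool();
translate([1676, 168, 0]) stool();
translate([27, 280, 767]) door_frame();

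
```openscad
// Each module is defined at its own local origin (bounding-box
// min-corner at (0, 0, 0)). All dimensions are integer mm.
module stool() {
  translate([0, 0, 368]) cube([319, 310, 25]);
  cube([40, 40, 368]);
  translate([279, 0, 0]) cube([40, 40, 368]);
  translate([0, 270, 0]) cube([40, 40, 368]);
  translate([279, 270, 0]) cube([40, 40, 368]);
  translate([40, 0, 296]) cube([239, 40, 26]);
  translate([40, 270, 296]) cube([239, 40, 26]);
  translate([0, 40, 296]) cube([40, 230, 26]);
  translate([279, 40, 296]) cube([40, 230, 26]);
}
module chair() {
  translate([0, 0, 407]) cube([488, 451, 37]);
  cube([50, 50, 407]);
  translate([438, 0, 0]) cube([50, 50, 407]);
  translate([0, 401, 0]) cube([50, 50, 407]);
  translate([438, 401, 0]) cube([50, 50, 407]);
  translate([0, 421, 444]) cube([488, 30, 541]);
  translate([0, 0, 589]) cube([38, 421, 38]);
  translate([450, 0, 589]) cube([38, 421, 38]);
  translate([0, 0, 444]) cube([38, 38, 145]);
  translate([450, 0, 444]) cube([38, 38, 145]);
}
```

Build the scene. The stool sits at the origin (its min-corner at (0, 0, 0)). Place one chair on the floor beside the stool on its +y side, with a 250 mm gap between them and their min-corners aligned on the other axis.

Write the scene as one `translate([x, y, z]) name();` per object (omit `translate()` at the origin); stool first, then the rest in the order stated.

stool();
translate([0, 560, 0]) chair();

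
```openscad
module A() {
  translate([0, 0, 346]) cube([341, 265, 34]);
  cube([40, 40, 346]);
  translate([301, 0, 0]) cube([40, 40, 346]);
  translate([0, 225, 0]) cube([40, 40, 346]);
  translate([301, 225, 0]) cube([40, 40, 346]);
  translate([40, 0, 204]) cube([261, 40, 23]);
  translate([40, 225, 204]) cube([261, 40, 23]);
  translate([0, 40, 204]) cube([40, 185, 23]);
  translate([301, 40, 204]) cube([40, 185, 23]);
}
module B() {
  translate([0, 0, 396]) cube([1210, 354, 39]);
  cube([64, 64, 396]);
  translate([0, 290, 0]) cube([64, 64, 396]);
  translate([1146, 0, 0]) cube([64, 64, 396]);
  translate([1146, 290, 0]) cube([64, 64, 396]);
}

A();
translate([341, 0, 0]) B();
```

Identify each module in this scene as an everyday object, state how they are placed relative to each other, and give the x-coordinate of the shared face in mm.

The stool's +x face and the bench's −x face are both at x = 341 mm.

A is a stool. B is a bench. The bench is against the stool's +x side, with their −y faces flush. The x-coordinate of the shared face is 341 mm.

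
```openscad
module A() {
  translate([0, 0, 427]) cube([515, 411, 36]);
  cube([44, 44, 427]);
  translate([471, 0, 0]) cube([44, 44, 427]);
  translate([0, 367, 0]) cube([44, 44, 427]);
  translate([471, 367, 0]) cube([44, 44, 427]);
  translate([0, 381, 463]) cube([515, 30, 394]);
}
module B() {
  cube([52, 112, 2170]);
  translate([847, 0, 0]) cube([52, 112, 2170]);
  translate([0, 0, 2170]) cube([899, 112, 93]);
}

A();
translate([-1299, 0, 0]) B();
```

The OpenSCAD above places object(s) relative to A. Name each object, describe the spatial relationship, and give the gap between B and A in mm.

The door frame's nearest face is 400 mm from the chair's −x face.

A is a chair. B is a door frame. The door frame is on the floor beside the chair on its −x side. The gap between the door frame and the chair is 400 mm.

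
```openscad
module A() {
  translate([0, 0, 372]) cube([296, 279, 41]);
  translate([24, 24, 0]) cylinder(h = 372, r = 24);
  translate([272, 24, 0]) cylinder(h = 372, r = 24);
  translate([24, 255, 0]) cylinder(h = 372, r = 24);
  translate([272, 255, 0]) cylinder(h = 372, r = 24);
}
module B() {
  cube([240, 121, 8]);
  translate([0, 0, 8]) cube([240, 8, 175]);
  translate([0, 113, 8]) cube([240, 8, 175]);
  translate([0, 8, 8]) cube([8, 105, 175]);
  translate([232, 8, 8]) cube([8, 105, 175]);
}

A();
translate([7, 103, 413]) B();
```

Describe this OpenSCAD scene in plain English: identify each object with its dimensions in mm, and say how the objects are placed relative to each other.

A is a simple wooden stool: a rectangular seat 296 mm (x) by 279 mm (y), 41 mm thick, top face at z = 413 mm, on four round legs, each 48 mm in diameter. The legs rest on z = 0, each leg's axis is inset half a diameter from the nearest pair of seat edges (so the leg's bounding box is flush with the corner).

B is an open storage box with external size 240×121×183 mm and wall thickness 8 mm (the base is also 8 mm thick). The base covers the whole footprint; the four walls stand on the base, with the y-facing walls full-width and the x-facing walls fitting between their inner faces.

The open box is on top of the stool.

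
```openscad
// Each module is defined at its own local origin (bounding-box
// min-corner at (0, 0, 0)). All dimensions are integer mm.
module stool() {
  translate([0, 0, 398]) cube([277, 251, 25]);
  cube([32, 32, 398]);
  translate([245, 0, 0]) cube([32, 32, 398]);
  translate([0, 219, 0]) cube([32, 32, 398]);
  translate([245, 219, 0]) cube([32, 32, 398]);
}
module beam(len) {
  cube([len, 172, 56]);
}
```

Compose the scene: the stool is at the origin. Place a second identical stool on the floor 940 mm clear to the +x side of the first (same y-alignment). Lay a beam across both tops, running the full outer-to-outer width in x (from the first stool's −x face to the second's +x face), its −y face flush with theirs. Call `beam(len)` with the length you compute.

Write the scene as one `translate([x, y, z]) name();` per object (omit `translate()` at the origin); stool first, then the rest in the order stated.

stool();
translate([1217, 0, 0]) stool();
translate([0, 0, 423]) beam(1494);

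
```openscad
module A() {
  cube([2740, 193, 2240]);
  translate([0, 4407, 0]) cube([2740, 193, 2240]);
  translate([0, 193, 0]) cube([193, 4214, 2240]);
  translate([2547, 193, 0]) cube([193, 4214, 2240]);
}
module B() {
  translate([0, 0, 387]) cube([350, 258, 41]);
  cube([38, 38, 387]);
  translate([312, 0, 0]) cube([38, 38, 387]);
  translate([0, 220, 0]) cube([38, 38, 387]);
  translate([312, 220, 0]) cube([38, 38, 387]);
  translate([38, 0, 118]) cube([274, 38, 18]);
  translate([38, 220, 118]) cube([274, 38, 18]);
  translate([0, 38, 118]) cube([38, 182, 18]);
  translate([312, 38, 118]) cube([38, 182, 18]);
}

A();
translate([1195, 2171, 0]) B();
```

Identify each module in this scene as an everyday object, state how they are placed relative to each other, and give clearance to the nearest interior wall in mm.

A is a house frame. B is a stool. The stool sits inside the house frame, centred. The clearance to the nearest interior wall is 1002 mm.

Clearances: x = 1002, y = 1978; minimum 1002 mm.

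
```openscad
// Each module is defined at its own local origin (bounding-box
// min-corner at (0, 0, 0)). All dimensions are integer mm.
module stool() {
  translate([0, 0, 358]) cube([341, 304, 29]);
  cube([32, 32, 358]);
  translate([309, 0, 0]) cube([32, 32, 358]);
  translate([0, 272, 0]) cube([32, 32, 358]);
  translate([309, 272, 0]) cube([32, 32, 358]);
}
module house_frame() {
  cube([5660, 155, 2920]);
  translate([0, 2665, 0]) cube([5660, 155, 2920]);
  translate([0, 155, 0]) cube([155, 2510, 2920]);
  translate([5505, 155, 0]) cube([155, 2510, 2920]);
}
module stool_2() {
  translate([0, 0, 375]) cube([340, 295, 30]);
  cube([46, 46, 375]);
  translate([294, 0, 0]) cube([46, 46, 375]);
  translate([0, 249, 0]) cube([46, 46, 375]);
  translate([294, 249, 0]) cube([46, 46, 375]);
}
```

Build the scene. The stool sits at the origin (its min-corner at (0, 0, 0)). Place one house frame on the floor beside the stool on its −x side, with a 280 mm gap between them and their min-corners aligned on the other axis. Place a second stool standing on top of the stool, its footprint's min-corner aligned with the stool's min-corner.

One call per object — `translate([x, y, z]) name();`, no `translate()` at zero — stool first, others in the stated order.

stool();
translate([-5940, 0, 0]) house_frame();
translate([0, 0, 387]) stool_2();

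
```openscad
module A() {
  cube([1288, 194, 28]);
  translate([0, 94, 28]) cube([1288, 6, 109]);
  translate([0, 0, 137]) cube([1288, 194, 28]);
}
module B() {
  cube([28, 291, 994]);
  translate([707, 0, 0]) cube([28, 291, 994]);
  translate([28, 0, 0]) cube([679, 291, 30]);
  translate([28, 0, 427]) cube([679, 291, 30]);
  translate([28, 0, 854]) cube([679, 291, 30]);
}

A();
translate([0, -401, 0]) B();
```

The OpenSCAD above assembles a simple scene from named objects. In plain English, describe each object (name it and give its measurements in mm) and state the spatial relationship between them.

A is an I-beam lying along x, 1288 mm long. Overall section height 165 mm. Two flanges 194 mm wide (y) and 28 mm thick, one on the floor and one at the top; a web 6 mm thick runs between them, centred on the flange width.

B is an open bookshelf. Two side panels, each 28 mm thick, 291 mm deep and 994 mm tall, stand 735 mm apart (outside-to-outside). Between them sit 3 shelves, each 30 mm thick and 291 mm deep, spanning the full gap between the sides. The bottom shelf rests on the floor (its underside at z = 0) and the clear gap between one shelf's top and the next shelf's underside is 397 mm.

The bookshelf is on the floor beside the I-beam on its −y side.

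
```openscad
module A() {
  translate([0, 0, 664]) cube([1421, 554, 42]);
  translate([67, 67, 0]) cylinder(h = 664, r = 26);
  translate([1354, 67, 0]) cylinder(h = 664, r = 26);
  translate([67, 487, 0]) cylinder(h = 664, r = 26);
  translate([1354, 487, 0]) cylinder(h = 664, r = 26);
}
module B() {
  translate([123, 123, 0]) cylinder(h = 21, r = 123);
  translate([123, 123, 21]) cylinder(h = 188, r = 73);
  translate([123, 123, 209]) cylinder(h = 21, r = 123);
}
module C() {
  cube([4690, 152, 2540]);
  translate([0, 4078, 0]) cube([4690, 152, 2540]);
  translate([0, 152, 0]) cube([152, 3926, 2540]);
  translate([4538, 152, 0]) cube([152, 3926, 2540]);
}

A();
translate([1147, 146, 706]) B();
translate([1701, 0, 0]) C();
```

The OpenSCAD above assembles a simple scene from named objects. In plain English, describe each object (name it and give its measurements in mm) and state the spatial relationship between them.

A is a rectangular dining table. The top is 1421×554×42 mm with its upper surface at z = 706 mm. It stands on four round legs of 52 mm diameter, each leg's bounding box inset 41 mm from the nearest pair of top edges, running from the floor to the underside of the top.

B is a spool: two coaxial disc flanges of radius 123 mm and thickness 21 mm, joined by a core cylinder of radius 73 mm and height 188 mm. The lower flange rests on z = 0 and the three cylinders share a vertical axis.

C is the wall frame of a small rectangular building: four walls, each 2540 mm tall and 152 mm thick, enclosing a footprint 4690 mm (x) by 4230 mm (y) outside-to-outside, with no floor or roof. The front and back walls (the −y and +y sides) span the full width; the two side walls fit between them.

The spool is on top of the table. The house frame is on the floor beside the table on its +x side.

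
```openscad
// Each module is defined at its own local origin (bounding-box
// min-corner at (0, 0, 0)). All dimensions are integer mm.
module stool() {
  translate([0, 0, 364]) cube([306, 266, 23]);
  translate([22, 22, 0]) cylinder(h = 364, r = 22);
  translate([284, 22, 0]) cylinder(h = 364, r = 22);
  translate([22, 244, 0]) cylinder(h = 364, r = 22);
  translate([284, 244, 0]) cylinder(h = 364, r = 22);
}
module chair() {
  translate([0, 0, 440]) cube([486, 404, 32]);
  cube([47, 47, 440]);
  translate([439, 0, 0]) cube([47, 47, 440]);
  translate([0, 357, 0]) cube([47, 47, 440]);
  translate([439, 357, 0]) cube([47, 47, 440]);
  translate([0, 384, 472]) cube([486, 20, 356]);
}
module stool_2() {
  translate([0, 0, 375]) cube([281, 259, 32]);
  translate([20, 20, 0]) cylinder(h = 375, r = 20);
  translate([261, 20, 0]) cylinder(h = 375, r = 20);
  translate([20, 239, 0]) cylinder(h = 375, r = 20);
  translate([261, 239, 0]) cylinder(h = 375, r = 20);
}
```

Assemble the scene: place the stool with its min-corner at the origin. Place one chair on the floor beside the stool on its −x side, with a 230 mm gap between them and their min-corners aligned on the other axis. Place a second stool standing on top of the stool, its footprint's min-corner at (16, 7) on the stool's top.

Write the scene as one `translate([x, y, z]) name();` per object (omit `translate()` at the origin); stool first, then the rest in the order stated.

stool();
translate([-716, 0, 0]) chair();
translate([16, 7, 387]) stool_2();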